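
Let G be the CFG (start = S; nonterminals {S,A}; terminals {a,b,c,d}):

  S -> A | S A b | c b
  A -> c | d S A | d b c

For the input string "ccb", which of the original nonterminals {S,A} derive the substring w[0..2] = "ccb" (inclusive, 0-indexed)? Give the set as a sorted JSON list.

Convert to CNF:
  S -> S X5 | T0 X6 | T0 X7 | T2 T1 | c
  A -> T0 X3 | T0 X4 | c
  T0 -> d
  T1 -> b
  T2 -> c
  X3 -> S A
  X4 -> T1 T2
  X5 -> A T1
  X6 -> S A
  X7 -> T1 T2

Fill CYK table bottom-up — only the sub-triangle for w[0..2]:
  T[0,0] 'c' = {A,S,T2}  orig:{A,S}
  T[1,1] 'c' = {A,S,T2}  orig:{A,S}
  T[2,2] 'b' = {T1}  orig:{}
  T[0,1] 'cc' = {X3,X6}  orig:{}
  T[1,2] 'cb' = {S,X5}  orig:{S}
  T[0,2] 'ccb' = {S}

Original NTs in T[0,2] deriving "ccb": ["S"]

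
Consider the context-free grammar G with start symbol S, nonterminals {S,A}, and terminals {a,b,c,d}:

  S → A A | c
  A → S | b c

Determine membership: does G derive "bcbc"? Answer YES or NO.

CNF form of G:
  S -> A A | c
  A -> A A | T0 T1 | c
  T0 -> b
  T1 -> c

Fill CYK table bottom-up:
  T[0,0] 'b' = {T0}  orig:{}
  T[1,1] 'c' = {A,S,T1}  orig:{A,S}
  T[2,2] 'b' = {T0}  orig:{}
  T[3,3] 'c' = {A,S,T1}  orig:{A,S}
  T[0,1] 'bc' = {A}
  T[1,2] 'cb' = ∅
  T[2,3] 'bc' = {A}
  T[0,2] 'bcb' = ∅
  T[1,3] 'cbc' = {A,S}
  T[0,3] 'bcbc' = {A,S}

S ∈ T[0,3] ⇒ YES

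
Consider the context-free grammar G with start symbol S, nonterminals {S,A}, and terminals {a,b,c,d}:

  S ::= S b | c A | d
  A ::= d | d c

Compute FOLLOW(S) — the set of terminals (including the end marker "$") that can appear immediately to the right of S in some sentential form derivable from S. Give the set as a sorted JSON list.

FIRST sets, iterate to fixpoint:
round 1:
  A via A→d: +{d}
  S via S→c A: +{c}
  S via S→d: +{d}
  FIRST(S)={c,d}  FIRST(A)={d}
round 2: — fixpoint
  FIRST(S)={c,d}  FIRST(A)={d}

FOLLOW sets:
seed FOLLOW(S) with $
iter 1:
  S→S b: FOLLOW(S) ⊇ FIRST(b) = {b}; new: +{b}
  S→c A: FOLLOW(A) ⊇ FOLLOW(S) ⊇ {$,b}; new: +{$,b}
  S: {$,b}  A: {$,b}
iter 2: — fixpoint
  S: {$,b}  A: {$,b}

FOLLOW(S) = ["$", "b"]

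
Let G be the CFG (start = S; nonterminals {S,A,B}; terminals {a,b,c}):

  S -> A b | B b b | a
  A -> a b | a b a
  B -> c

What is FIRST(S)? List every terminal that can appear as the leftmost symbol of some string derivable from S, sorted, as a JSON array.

FIRST sets, iterate to fixpoint:
pass 1:
  A via A→a b: +{a}
  B via B→c: +{c}
  S via S→A b: +{a}
  S via S→B b b: +{c}
  FIRST(S)={a,c}  FIRST(A)={a}  FIRST(B)={c}
pass 2: (stable)
  FIRST(S)={a,c}  FIRST(A)={a}  FIRST(B)={c}

FIRST(S) = ["a", "c"]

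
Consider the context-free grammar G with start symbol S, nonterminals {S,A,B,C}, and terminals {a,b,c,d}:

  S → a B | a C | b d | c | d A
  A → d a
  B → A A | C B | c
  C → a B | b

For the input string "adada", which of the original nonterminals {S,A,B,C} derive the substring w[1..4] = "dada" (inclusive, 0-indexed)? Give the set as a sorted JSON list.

CNF form of G:
  S -> T0 A | T1 B | T1 C | T2 T0 | c
  A -> T0 T1
  B -> A A | C B | c
  C -> T1 B | b
  T0 -> d
  T1 -> a
  T2 -> b

CYK fill, restricted to cells inside w[1..4]:
  T[1,1] 'd' = {T0}  orig:{}
  T[2,2] 'a' = {T1}  orig:{}
  T[3,3] 'd' = {T0}  orig:{}
  T[4,4] 'a' = {T1}  orig:{}
  T[1,2] 'da' = {A}
  T[2,3] 'ad' = ∅
  T[3,4] 'da' = {A}
  T[1,3] 'dad' = ∅
  T[2,4] 'ada' = ∅
  T[1,4] 'dada' = {B}

Original NTs in T[1,4] deriving "dada": ["B"]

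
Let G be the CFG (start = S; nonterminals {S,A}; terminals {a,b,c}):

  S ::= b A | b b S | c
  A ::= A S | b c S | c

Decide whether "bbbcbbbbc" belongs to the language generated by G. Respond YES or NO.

CNF form of G:
  S -> T0 A | T0 X3 | c
  A -> A S | T0 X2 | c
  T0 -> b
  T1 -> c
  X2 -> T1 S
  X3 -> T0 S

Fill CYK table bottom-up:
  T[0,0] 'b' = {T0}  orig:{}
  T[1,1] 'b' = {T0}  orig:{}
  T[2,2] 'b' = {T0}  orig:{}
  T[3,3] 'c' = {A,S,T1}  orig:{A,S}
  T[4,4] 'b' = {T0}  orig:{}
  T[5,5] 'b' = {T0}  orig:{}
  T[6,6] 'b' = {T0}  orig:{}
  T[7,7] 'b' = {T0}  orig:{}
  T[8,8] 'c' = {A,S,T1}  orig:{A,S}
  T[0,1] 'bb' = ∅
  T[1,2] 'bb' = ∅
  T[2,3] 'bc' = {S,X3}  orig:{S}
  T[3,4] 'cb' = ∅
  T[4,5] 'bb' = ∅
  T[5,6] 'bb' = ∅
  T[6,7] 'bb' = ∅
  T[7,8] 'bc' = {S,X3}  orig:{S}
  T[0,2] 'bbb' = ∅
  T[1,3] 'bbc' = {S,X3}  orig:{S}
  T[2,4] 'bcb' = ∅
  T[3,5] 'cbb' = ∅
  T[4,6] 'bbb' = ∅
  T[5,7] 'bbb' = ∅
  T[6,8] 'bbc' = {S,X3}  orig:{S}
  T[0,3] 'bbbc' = {S,X3}  orig:{S}
  T[1,4] 'bbcb' = ∅
  T[2,5] 'bcbb' = ∅
  T[3,6] 'cbbb' = ∅
  T[4,7] 'bbbb' = ∅
  T[5,8] 'bbbc' = {S,X3}  orig:{S}
  T[0,4] 'bbbcb' = ∅
  T[1,5] 'bbcbb' = ∅
  T[2,6] 'bcbbb' = ∅
  T[3,7] 'cbbbb' = ∅
  T[4,8] 'bbbbc' = {S,X3}  orig:{S}
  T[0,5] 'bbbcbb' = ∅
  T[1,6] 'bbcbbb' = ∅
  T[2,7] 'bcbbbb' = ∅
  T[3,8] 'cbbbbc' = {A,X2}  orig:{A}
  T[0,6] 'bbbcbbb' = ∅
  T[1,7] 'bbcbbbb' = ∅
  T[2,8] 'bcbbbbc' = {A,S}
  T[0,7] 'bbbcbbbb' = ∅
  T[1,8] 'bbcbbbbc' = {S,X3}  orig:{S}
  T[0,8] 'bbbcbbbbc' = {S,X3}  orig:{S}

S ∈ T[0,8] ⇒ YES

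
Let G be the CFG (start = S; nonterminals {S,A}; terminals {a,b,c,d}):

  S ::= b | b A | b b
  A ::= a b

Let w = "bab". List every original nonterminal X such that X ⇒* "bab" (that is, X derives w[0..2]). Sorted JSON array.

CNF form of G:
  S -> T1 A | T1 T1 | b
  A -> T0 T1
  T0 -> a
  T1 -> b

CYK fill, restricted to cells inside w[0..2]:
  cell(0,0) b: {S,T1}  orig:{S}
  cell(1,1) a: {T0}  orig:{}
  cell(2,2) b: {S,T1}  orig:{S}
  cell(0,1) ba: ∅
  cell(1,2) ab: {A}
  cell(0,2) bab: {S}

Original NTs in T[0,2] deriving "bab": ["S"]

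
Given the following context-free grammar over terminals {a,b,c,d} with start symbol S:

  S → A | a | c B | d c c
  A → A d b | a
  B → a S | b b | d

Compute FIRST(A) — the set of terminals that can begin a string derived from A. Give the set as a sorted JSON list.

FIRST iteration:
pass 1:
  A via A→a: +{a}
  B via B→a S: +{a}
  B via B→b b: +{b}
  B via B→d: +{d}
  S via S→A: +{a}
  S via S→c B: +{c}
  S via S→d c c: +{d}
  FIRST(S)={a,c,d}  FIRST(A)={a}  FIRST(B)={a,b,d}
pass 2: — fixpoint
  FIRST(S)={a,c,d}  FIRST(A)={a}  FIRST(B)={a,b,d}

FIRST(A) = ["a"]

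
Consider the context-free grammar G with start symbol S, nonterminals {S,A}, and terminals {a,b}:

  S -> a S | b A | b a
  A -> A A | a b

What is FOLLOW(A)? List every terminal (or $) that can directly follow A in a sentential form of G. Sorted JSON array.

FIRST iteration:
round 1:
  A via A→a b: +{a}
  S via S→a S: +{a}
  S via S→b A: +{b}
  S: {a,b}  A: {a}
round 2: (no change)
  S: {a,b}  A: {a}

FOLLOW iteration:
seed FOLLOW(S) with $
round 1:
  A→A A: FOLLOW(A) ⊇ FIRST(A) = {a}; new: +{a}
  S→b A: FOLLOW(A) ⊇ FOLLOW(S) ⊇ {$}; new: +{$}
  FOLLOW(S)={$}  FOLLOW(A)={$,a}
round 2: (stable)
  FOLLOW(S)={$}  FOLLOW(A)={$,a}

FOLLOW(A) = ["$", "a"]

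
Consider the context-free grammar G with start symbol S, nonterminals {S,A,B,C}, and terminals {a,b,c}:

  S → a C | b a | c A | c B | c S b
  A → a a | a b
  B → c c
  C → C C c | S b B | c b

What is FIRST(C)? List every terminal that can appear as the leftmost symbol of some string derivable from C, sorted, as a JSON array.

FIRST sets, iterate to fixpoint:
iter 1:
  A via A→a a: +{a}
  B via B→c c: +{c}
  C via C→c b: +{c}
  S via S→a C: +{a}
  S via S→b a: +{b}
  S via S→c A: +{c}
  FIRST(S)={a,b,c}  FIRST(A)={a}  FIRST(B)={c}  FIRST(C)={c}
iter 2:
  C via C→S b B: +{a,b}
  FIRST(S)={a,b,c}  FIRST(A)={a}  FIRST(B)={c}  FIRST(C)={a,b,c}
iter 3: (no change)
  FIRST(S)={a,b,c}  FIRST(A)={a}  FIRST(B)={c}  FIRST(C)={a,b,c}

FIRST(C) = ["a", "b", "c"]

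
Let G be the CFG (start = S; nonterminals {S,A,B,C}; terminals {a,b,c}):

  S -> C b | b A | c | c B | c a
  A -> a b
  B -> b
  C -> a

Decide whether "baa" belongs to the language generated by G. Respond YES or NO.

Convert to CNF:
  S -> C T1 | T1 A | T2 B | T2 T0 | c
  A -> T0 T1
  B -> b
  C -> a
  T0 -> a
  T1 -> b
  T2 -> c

Fill CYK table bottom-up:
  [0..0]={B,T1}  "b"  orig:{B}
  [1..1]={C,T0}  "a"  orig:{C}
  [2..2]={C,T0}  "a"  orig:{C}
  [0..1]=∅  "ba"
  [1..2]=∅  "aa"
  [0..2]=∅  "baa"

S ∉ T[0,2] ⇒ NO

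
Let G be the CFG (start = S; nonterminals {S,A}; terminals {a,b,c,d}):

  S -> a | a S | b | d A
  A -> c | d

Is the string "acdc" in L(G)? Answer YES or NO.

CNF form of G:
  S -> T0 S | T1 A | a | b
  A -> c | d
  T0 -> a
  T1 -> d

CYK fill:
  [0..0]={S,T0}  "a"  orig:{S}
  [1..1]={A}  "c"
  [2..2]={A,T1}  "d"  orig:{A}
  [3..3]={A}  "c"
  [0..1]=∅  "ac"
  [1..2]=∅  "cd"
  [2..3]={S}  "dc"
  [0..2]=∅  "acd"
  [1..3]=∅  "cdc"
  [0..3]=∅  "acdc"

S ∉ T[0,3] ⇒ NO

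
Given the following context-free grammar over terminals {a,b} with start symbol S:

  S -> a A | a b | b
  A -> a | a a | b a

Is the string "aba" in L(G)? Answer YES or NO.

CNF form of G:
  S -> T0 A | T0 T1 | b
  A -> T0 T0 | T1 T0 | a
  T0 -> a
  T1 -> b

CYK fill:
  T[0,0] 'a' = {A,T0}  orig:{A}
  T[1,1] 'b' = {S,T1}  orig:{S}
  T[2,2] 'a' = {A,T0}  orig:{A}
  T[0,1] 'ab' = {S}
  T[1,2] 'ba' = {A}
  T[0,2] 'aba' = {S}

S ∈ T[0,2] ⇒ YES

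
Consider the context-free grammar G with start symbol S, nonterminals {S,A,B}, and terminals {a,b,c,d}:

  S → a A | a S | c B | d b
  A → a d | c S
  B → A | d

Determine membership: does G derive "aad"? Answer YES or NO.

Convert to CNF:
  S -> T0 A | T0 S | T1 T3 | T2 B
  A -> T0 T1 | T2 S
  B -> T0 T1 | T2 S | d
  T0 -> a
  T1 -> d
  T2 -> c
  T3 -> b

CYK fill:
  [0..0]={T0}  "a"  orig:{}
  [1..1]={T0}  "a"  orig:{}
  [2..2]={B,T1}  "d"  orig:{B}
  [0..1]=∅  "aa"
  [1..2]={A,B}  "ad"
  [0..2]={S}  "aad"

S ∈ T[0,2] ⇒ YES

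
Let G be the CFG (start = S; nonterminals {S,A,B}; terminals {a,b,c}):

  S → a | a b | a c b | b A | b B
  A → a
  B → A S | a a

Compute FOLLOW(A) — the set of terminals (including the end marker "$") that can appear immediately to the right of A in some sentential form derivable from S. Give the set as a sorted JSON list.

FIRST sets, iterate to fixpoint:
round 1:
  A via A→a: +{a}
  B via B→A S: +{a}
  S via S→a: +{a}
  S via S→b A: +{b}
  S: {a,b}  A: {a}  B: {a}
round 2: (stable)
  S: {a,b}  A: {a}  B: {a}

FOLLOW sets:
seed FOLLOW(S) with $
pass 1:
  B→A S: FOLLOW(A) ⊇ FIRST(S) = {a,b}; new: +{a,b}
  S→b A: FOLLOW(A) ⊇ FOLLOW(S) ⊇ {$}; new: +{$}
  S→b B: FOLLOW(B) ⊇ FOLLOW(S) ⊇ {$}; new: +{$}
  S: {$}  A: {$,a,b}  B: {$}
pass 2: done
  S: {$}  A: {$,a,b}  B: {$}

FOLLOW(A) = ["$", "a", "b"]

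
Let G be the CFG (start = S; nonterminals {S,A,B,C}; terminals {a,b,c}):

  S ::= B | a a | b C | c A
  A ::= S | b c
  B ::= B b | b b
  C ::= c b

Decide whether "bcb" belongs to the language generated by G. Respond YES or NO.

Convert to CNF:
  S -> B T0 | T0 C | T0 T0 | T1 T1 | T2 A
  A -> B T0 | T0 C | T0 T0 | T0 T2 | T1 T1 | T2 A
  B -> B T0 | T0 T0
  C -> T2 T0
  T0 -> b
  T1 -> a
  T2 -> c

CYK table (by increasing span):
  [0..0]={T0}  "b"  orig:{}
  [1..1]={T2}  "c"  orig:{}
  [2..2]={T0}  "b"  orig:{}
  [0..1]={A}  "bc"
  [1..2]={C}  "cb"
  [0..2]={A,S}  "bcb"

S ∈ T[0,2] ⇒ YES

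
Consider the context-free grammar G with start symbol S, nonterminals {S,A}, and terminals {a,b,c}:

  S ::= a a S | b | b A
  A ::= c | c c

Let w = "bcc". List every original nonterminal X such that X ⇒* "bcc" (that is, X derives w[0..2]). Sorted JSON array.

CNF form of G:
  S -> T1 X3 | T2 A | b
  A -> T0 T0 | c
  T0 -> c
  T1 -> a
  T2 -> b
  X3 -> T1 S

CYK fill, restricted to cells inside w[0..2]:
  cell(0,0) b: {S,T2}  orig:{S}
  cell(1,1) c: {A,T0}  orig:{A}
  cell(2,2) c: {A,T0}  orig:{A}
  cell(0,1) bc: {S}
  cell(1,2) cc: {A}
  cell(0,2) bcc: {S}

Original NTs in T[0,2] deriving "bcc": ["S"]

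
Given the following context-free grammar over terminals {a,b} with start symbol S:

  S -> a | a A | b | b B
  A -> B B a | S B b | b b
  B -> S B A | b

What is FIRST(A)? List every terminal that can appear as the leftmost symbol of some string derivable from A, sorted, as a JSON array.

FIRST sets, iterate to fixpoint:
iter 1:
  A via A→b b: +{b}
  B via B→b: +{b}
  S via S→a: +{a}
  S via S→b: +{b}
  FIRST(S)={a,b}  FIRST(A)={b}  FIRST(B)={b}
iter 2:
  A via A→S B b: +{a}
  B via B→S B A: +{a}
  FIRST(S)={a,b}  FIRST(A)={a,b}  FIRST(B)={a,b}
iter 3: (no change)
  FIRST(S)={a,b}  FIRST(A)={a,b}  FIRST(B)={a,b}

FIRST(A) = ["a", "b"]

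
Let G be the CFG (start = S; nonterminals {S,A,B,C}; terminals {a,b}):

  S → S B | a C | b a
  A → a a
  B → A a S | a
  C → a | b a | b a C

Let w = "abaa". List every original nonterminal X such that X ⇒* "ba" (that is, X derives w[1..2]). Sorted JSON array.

CNF form of G:
  S -> S B | T0 C | T1 T0
  A -> T0 T0
  B -> A X2 | a
  C -> T1 T0 | T1 X3 | a
  T0 -> a
  T1 -> b
  X2 -> T0 S
  X3 -> T0 C

CYK fill — only the sub-triangle for w[1..2]:
  [1..1]={T1}  "b"  orig:{}
  [2..2]={B,C,T0}  "a"  orig:{B,C}
  [1..2]={C,S}  "ba"

Original NTs in T[1,2] deriving "ba": ["C", "S"]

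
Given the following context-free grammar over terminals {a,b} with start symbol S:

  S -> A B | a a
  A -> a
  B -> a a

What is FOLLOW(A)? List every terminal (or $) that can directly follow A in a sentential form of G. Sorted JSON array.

FIRST iteration:
iter 1:
  A via A→a: +{a}
  B via B→a a: +{a}
  S via S→A B: +{a}
  FIRST(S)={a}  FIRST(A)={a}  FIRST(B)={a}
iter 2: (no change)
  FIRST(S)={a}  FIRST(A)={a}  FIRST(B)={a}

FOLLOW iteration:
FOLLOW(S) := {$}
iter 1:
  S→A B: FOLLOW(A) ⊇ FIRST(B) = {a}; new: +{a}
  S→A B: FOLLOW(B) ⊇ FOLLOW(S) ⊇ {$}; new: +{$}
  FOLLOW(S)={$}  FOLLOW(A)={a}  FOLLOW(B)={$}
iter 2: done
  FOLLOW(S)={$}  FOLLOW(A)={a}  FOLLOW(B)={$}

FOLLOW(A) = ["a"]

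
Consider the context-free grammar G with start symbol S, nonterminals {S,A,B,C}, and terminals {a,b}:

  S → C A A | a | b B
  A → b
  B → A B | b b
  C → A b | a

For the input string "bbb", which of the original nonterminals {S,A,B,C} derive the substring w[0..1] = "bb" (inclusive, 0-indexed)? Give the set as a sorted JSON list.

Convert to CNF:
  S -> C X1 | T0 B | a
  A -> b
  B -> A B | T0 T0
  C -> A T0 | a
  T0 -> b
  X1 -> A A

CYK fill — only the sub-triangle for w[0..1]:
  [0..0]={A,T0}  "b"  orig:{A}
  [1..1]={A,T0}  "b"  orig:{A}
  [0..1]={B,C,X1}  "bb"  orig:{B,C}

Original NTs in T[0,1] deriving "bb": ["B", "C"]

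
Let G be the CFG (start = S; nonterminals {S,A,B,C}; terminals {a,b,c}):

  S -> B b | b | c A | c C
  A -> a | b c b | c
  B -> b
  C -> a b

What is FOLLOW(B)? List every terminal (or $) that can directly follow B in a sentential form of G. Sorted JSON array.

FIRST iteration:
[1]
  A via A→a: +{a}
  A via A→b c b: +{b}
  A via A→c: +{c}
  B via B→b: +{b}
  C via C→a b: +{a}
  S via S→B b: +{b}
  S via S→c A: +{c}
  S: {b,c}  A: {a,b,c}  B: {b}  C: {a}
[2] (no change)
  S: {b,c}  A: {a,b,c}  B: {b}  C: {a}

Compute FOLLOW by fixpoint:
FOLLOW(S) := {$}
pass 1:
  S→B b: FOLLOW(B) ⊇ FIRST(b) = {b}; new: +{b}
  S→c A: FOLLOW(A) ⊇ FOLLOW(S) ⊇ {$}; new: +{$}
  S→c C: FOLLOW(C) ⊇ FOLLOW(S) ⊇ {$}; new: +{$}
  FOLLOW(S)={$}  FOLLOW(A)={$}  FOLLOW(B)={b}  FOLLOW(C)={$}
pass 2: (no change)
  FOLLOW(S)={$}  FOLLOW(A)={$}  FOLLOW(B)={b}  FOLLOW(C)={$}

FOLLOW(B) = ["b"]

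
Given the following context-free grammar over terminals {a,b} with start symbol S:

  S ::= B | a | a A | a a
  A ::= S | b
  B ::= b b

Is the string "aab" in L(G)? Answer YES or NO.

Convert to CNF:
  S -> T0 A | T0 T0 | T1 T1 | a
  A -> T0 A | T0 T0 | T1 T1 | a | b
  B -> T1 T1
  T0 -> a
  T1 -> b

CYK fill:
  cell(0,0) a: {A,S,T0}  orig:{A,S}
  cell(1,1) a: {A,S,T0}  orig:{A,S}
  cell(2,2) b: {A,T1}  orig:{A}
  cell(0,1) aa: {A,S}
  cell(1,2) ab: {A,S}
  cell(0,2) aab: {A,S}

S ∈ T[0,2] ⇒ YES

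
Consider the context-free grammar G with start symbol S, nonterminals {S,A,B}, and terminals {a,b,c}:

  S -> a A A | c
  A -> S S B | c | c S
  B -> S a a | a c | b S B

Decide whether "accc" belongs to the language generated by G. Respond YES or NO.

Convert to CNF:
  S -> T1 X6 | c
  A -> S X3 | T0 S | c
  B -> S X4 | T1 T0 | T2 X5
  T0 -> c
  T1 -> a
  T2 -> b
  X3 -> S B
  X4 -> T1 T1
  X5 -> S B
  X6 -> A A

CYK fill:
  T[0,0] 'a' = {T1}  orig:{}
  T[1,1] 'c' = {A,S,T0}  orig:{A,S}
  T[2,2] 'c' = {A,S,T0}  orig:{A,S}
  T[3,3] 'c' = {A,S,T0}  orig:{A,S}
  T[0,1] 'ac' = {B}
  T[1,2] 'cc' = {A,X6}  orig:{A}
  T[2,3] 'cc' = {A,X6}  orig:{A}
  T[0,2] 'acc' = {S}
  T[1,3] 'ccc' = {X6}  orig:{}
  T[0,3] 'accc' = {S}

S ∈ T[0,3] ⇒ YES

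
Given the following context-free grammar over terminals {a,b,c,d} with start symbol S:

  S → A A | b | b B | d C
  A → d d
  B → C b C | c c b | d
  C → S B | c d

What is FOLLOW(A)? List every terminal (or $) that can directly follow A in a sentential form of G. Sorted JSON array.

FIRST iteration:
[1]
  A via A→d d: +{d}
  B via B→c c b: +{c}
  B via B→d: +{d}
  C via C→c d: +{c}
  S via S→A A: +{d}
  S via S→b: +{b}
  S: {b,d}  A: {d}  B: {c,d}  C: {c}
[2]
  C via C→S B: +{b,d}
  S: {b,d}  A: {d}  B: {c,d}  C: {b,c,d}
[3]
  B via B→C b C: +{b}
  S: {b,d}  A: {d}  B: {b,c,d}  C: {b,c,d}
[4] done
  S: {b,d}  A: {d}  B: {b,c,d}  C: {b,c,d}

FOLLOW sets:
seed FOLLOW(S) with $
[1]
  B→C b C: FOLLOW(C) ⊇ FIRST(b) = {b}; new: +{b}
  C→S B: FOLLOW(S) ⊇ FIRST(B) = {b,c,d}; new: +{b,c,d}
  C→S B: FOLLOW(B) ⊇ FOLLOW(C) ⊇ {b}; new: +{b}
  S→A A: FOLLOW(A) ⊇ FIRST(A) = {d}; new: +{d}
  S→A A: FOLLOW(A) ⊇ FOLLOW(S) ⊇ {$,b,c,d}; new: +{$,b,c}
  S→b B: FOLLOW(B) ⊇ FOLLOW(S) ⊇ {$,b,c,d}; new: +{$,c,d}
  S→d C: FOLLOW(C) ⊇ FOLLOW(S) ⊇ {$,b,c,d}; new: +{$,c,d}
  S: {$,b,c,d}  A: {$,b,c,d}  B: {$,b,c,d}  C: {$,b,c,d}
[2] done
  S: {$,b,c,d}  A: {$,b,c,d}  B: {$,b,c,d}  C: {$,b,c,d}

FOLLOW(A) = ["$", "b", "c", "d"]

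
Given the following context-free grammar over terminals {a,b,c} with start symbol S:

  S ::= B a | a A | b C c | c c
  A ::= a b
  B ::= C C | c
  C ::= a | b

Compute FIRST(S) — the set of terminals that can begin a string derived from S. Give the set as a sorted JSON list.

FIRST sets, iterate to fixpoint:
round 1:
  A via A→a b: +{a}
  B via B→c: +{c}
  C via C→a: +{a}
  C via C→b: +{b}
  S via S→B a: +{c}
  S via S→a A: +{a}
  S via S→b C c: +{b}
  FIRST[S]={a,b,c}  FIRST[A]={a}  FIRST[B]={c}  FIRST[C]={a,b}
round 2:
  B via B→C C: +{a,b}
  FIRST[S]={a,b,c}  FIRST[A]={a}  FIRST[B]={a,b,c}  FIRST[C]={a,b}
round 3: (stable)
  FIRST[S]={a,b,c}  FIRST[A]={a}  FIRST[B]={a,b,c}  FIRST[C]={a,b}

FIRST(S) = ["a", "b", "c"]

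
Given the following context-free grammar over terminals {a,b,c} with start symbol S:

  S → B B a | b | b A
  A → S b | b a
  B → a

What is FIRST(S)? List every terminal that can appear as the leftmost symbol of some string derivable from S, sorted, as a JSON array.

FIRST iteration:
iter 1:
  A via A→b a: +{b}
  B via B→a: +{a}
  S via S→B B a: +{a}
  S via S→b: +{b}
  FIRST[S]={a,b}  FIRST[A]={b}  FIRST[B]={a}
iter 2:
  A via A→S b: +{a}
  FIRST[S]={a,b}  FIRST[A]={a,b}  FIRST[B]={a}
iter 3: (no change)
  FIRST[S]={a,b}  FIRST[A]={a,b}  FIRST[B]={a}

FIRST(S) = ["a", "b"]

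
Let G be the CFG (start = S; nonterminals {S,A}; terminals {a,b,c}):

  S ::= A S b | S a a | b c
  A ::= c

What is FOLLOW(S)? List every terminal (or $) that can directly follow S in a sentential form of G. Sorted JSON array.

Compute FIRST by fixpoint:
[1]
  A via A→c: +{c}
  S via S→A S b: +{c}
  S via S→b c: +{b}
  FIRST(S)={b,c}  FIRST(A)={c}
[2] (no change)
  FIRST(S)={b,c}  FIRST(A)={c}

FOLLOW iteration:
seed FOLLOW(S) with $
pass 1:
  S→A S b: FOLLOW(A) ⊇ FIRST(S) = {b,c}; new: +{b,c}
  S→A S b: FOLLOW(S) ⊇ FIRST(b) = {b}; new: +{b}
  S→S a a: FOLLOW(S) ⊇ FIRST(a) = {a}; new: +{a}
  S: {$,a,b}  A: {b,c}
pass 2: (stable)
  S: {$,a,b}  A: {b,c}

FOLLOW(S) = ["$", "a", "b"]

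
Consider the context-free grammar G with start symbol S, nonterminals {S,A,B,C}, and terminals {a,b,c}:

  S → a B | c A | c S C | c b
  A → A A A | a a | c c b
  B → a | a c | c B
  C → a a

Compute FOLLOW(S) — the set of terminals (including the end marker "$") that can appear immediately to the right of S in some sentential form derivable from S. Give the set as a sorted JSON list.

FIRST iteration:
round 1:
  A via A→a a: +{a}
  A via A→c c b: +{c}
  B via B→a: +{a}
  B via B→c B: +{c}
  C via C→a a: +{a}
  S via S→a B: +{a}
  S via S→c A: +{c}
  S: {a,c}  A: {a,c}  B: {a,c}  C: {a}
round 2: — fixpoint
  S: {a,c}  A: {a,c}  B: {a,c}  C: {a}

FOLLOW sets:
seed FOLLOW(S) with $
pass 1:
  A→A A A: FOLLOW(A) ⊇ FIRST(A) = {a,c}; new: +{a,c}
  S→a B: FOLLOW(B) ⊇ FOLLOW(S) ⊇ {$}; new: +{$}
  S→c A: FOLLOW(A) ⊇ FOLLOW(S) ⊇ {$}; new: +{$}
  S→c S C: FOLLOW(S) ⊇ FIRST(C) = {a}; new: +{a}
  S→c S C: FOLLOW(C) ⊇ FOLLOW(S) ⊇ {$,a}; new: +{$,a}
  FOLLOW(S)={$,a}  FOLLOW(A)={$,a,c}  FOLLOW(B)={$}  FOLLOW(C)={$,a}
pass 2:
  S→a B: FOLLOW(B) ⊇ FOLLOW(S) ⊇ {$,a}; new: +{a}
  FOLLOW(S)={$,a}  FOLLOW(A)={$,a,c}  FOLLOW(B)={$,a}  FOLLOW(C)={$,a}
pass 3: done
  FOLLOW(S)={$,a}  FOLLOW(A)={$,a,c}  FOLLOW(B)={$,a}  FOLLOW(C)={$,a}

FOLLOW(S) = ["$", "a"]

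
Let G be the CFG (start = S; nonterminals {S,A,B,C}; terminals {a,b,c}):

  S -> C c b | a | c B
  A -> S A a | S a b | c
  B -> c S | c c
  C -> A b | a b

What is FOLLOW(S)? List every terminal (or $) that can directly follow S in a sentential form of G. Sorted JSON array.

FIRST iteration:
pass 1:
  A via A→c: +{c}
  B via B→c S: +{c}
  C via C→A b: +{c}
  C via C→a b: +{a}
  S via S→C c b: +{a,c}
  FIRST[S]={a,c}  FIRST[A]={c}  FIRST[B]={c}  FIRST[C]={a,c}
pass 2:
  A via A→S A a: +{a}
  FIRST[S]={a,c}  FIRST[A]={a,c}  FIRST[B]={c}  FIRST[C]={a,c}
pass 3: (stable)
  FIRST[S]={a,c}  FIRST[A]={a,c}  FIRST[B]={c}  FIRST[C]={a,c}

FOLLOW sets:
seed FOLLOW(S) with $
pass 1:
  A→S A a: FOLLOW(S) ⊇ FIRST(A) = {a,c}; new: +{a,c}
  A→S A a: FOLLOW(A) ⊇ FIRST(a) = {a}; new: +{a}
  C→A b: FOLLOW(A) ⊇ FIRST(b) = {b}; new: +{b}
  S→C c b: FOLLOW(C) ⊇ FIRST(c) = {c}; new: +{c}
  S→c B: FOLLOW(B) ⊇ FOLLOW(S) ⊇ {$,a,c}; new: +{$,a,c}
  S: {$,a,c}  A: {a,b}  B: {$,a,c}  C: {c}
pass 2: (stable)
  S: {$,a,c}  A: {a,b}  B: {$,a,c}  C: {c}

FOLLOW(S) = ["$", "a", "c"]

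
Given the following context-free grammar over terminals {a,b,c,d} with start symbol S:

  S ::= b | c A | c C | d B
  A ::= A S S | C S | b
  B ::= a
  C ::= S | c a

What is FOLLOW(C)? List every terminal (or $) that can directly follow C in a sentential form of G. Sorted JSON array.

FIRST iteration:
pass 1:
  A via A→b: +{b}
  B via B→a: +{a}
  C via C→c a: +{c}
  S via S→b: +{b}
  S via S→c A: +{c}
  S via S→d B: +{d}
  FIRST[S]={b,c,d}  FIRST[A]={b}  FIRST[B]={a}  FIRST[C]={c}
pass 2:
  A via A→C S: +{c}
  C via C→S: +{b,d}
  FIRST[S]={b,c,d}  FIRST[A]={b,c}  FIRST[B]={a}  FIRST[C]={b,c,d}
pass 3:
  A via A→C S: +{d}
  FIRST[S]={b,c,d}  FIRST[A]={b,c,d}  FIRST[B]={a}  FIRST[C]={b,c,d}
pass 4: done
  FIRST[S]={b,c,d}  FIRST[A]={b,c,d}  FIRST[B]={a}  FIRST[C]={b,c,d}

Compute FOLLOW by fixpoint:
FOLLOW(S) := {$}
[1]
  A→A S S: FOLLOW(A) ⊇ FIRST(S) = {b,c,d}; new: +{b,c,d}
  A→A S S: FOLLOW(S) ⊇ FIRST(S) = {b,c,d}; new: +{b,c,d}
  A→C S: FOLLOW(C) ⊇ FIRST(S) = {b,c,d}; new: +{b,c,d}
  S→c A: FOLLOW(A) ⊇ FOLLOW(S) ⊇ {$,b,c,d}; new: +{$}
  S→c C: FOLLOW(C) ⊇ FOLLOW(S) ⊇ {$,b,c,d}; new: +{$}
  S→d B: FOLLOW(B) ⊇ FOLLOW(S) ⊇ {$,b,c,d}; new: +{$,b,c,d}
  FOLLOW[S]={$,b,c,d}  FOLLOW[A]={$,b,c,d}  FOLLOW[B]={$,b,c,d}  FOLLOW[C]={$,b,c,d}
[2] — fixpoint
  FOLLOW[S]={$,b,c,d}  FOLLOW[A]={$,b,c,d}  FOLLOW[B]={$,b,c,d}  FOLLOW[C]={$,b,c,d}

FOLLOW(C) = ["$", "b", "c", "d"]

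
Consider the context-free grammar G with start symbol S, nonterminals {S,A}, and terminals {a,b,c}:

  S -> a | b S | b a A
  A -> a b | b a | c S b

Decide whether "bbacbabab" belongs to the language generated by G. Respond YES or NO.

Convert to CNF:
  S -> T1 S | T1 X4 | a
  A -> T0 T1 | T1 T0 | T2 X3
  T0 -> a
  T1 -> b
  T2 -> c
  X3 -> S T1
  X4 -> T0 A

Fill CYK table bottom-up:
  cell(0,0) b: {T1}  orig:{}
  cell(1,1) b: {T1}  orig:{}
  cell(2,2) a: {S,T0}  orig:{S}
  cell(3,3) c: {T2}  orig:{}
  cell(4,4) b: {T1}  orig:{}
  cell(5,5) a: {S,T0}  orig:{S}
  cell(6,6) b: {T1}  orig:{}
  cell(7,7) a: {S,T0}  orig:{S}
  cell(8,8) b: {T1}  orig:{}
  cell(0,1) bb: ∅
  cell(1,2) ba: {A,S}
  cell(2,3) ac: ∅
  cell(3,4) cb: ∅
  cell(4,5) ba: {A,S}
  cell(5,6) ab: {A,X3}  orig:{A}
  cell(6,7) ba: {A,S}
  cell(7,8) ab: {A,X3}  orig:{A}
  cell(0,2) bba: {S}
  cell(1,3) bac: ∅
  cell(2,4) acb: ∅
  cell(3,5) cba: ∅
  cell(4,6) bab: {X3}  orig:{}
  cell(5,7) aba: {X4}  orig:{}
  cell(6,8) bab: {X3}  orig:{}
  cell(0,3) bbac: ∅
  cell(1,4) bacb: ∅
  cell(2,5) acba: ∅
  cell(3,6) cbab: {A}
  cell(4,7) baba: {S}
  cell(5,8) abab: ∅
  cell(0,4) bbacb: ∅
  cell(1,5) bacba: ∅
  cell(2,6) acbab: {X4}  orig:{}
  cell(3,7) cbaba: ∅
  cell(4,8) babab: {X3}  orig:{}
  cell(0,5) bbacba: ∅
  cell(1,6) bacbab: {S}
  cell(2,7) acbaba: ∅
  cell(3,8) cbabab: {A}
  cell(0,6) bbacbab: {S}
  cell(1,7) bacbaba: ∅
  cell(2,8) acbabab: {X4}  orig:{}
  cell(0,7) bbacbaba: ∅
  cell(1,8) bacbabab: {S}
  cell(0,8) bbacbabab: {S}

S ∈ T[0,8] ⇒ YES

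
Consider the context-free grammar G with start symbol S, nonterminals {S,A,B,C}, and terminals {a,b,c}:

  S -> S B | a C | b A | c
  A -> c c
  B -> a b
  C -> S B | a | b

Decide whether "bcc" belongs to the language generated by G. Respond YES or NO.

Convert to CNF:
  S -> S B | T1 C | T2 A | c
  A -> T0 T0
  B -> T1 T2
  C -> S B | a | b
  T0 -> c
  T1 -> a
  T2 -> b

CYK table (by increasing span):
  T[0,0] 'b' = {C,T2}  orig:{C}
  T[1,1] 'c' = {S,T0}  orig:{S}
  T[2,2] 'c' = {S,T0}  orig:{S}
  T[0,1] 'bc' = ∅
  T[1,2] 'cc' = {A}
  T[0,2] 'bcc' = {S}

S ∈ T[0,2] ⇒ YES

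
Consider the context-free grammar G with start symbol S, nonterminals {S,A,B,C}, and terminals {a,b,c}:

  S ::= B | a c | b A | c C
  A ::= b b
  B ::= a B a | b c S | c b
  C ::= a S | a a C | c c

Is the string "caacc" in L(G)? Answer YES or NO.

CNF form of G:
  S -> T0 A | T0 X7 | T1 T2 | T1 X6 | T2 C | T2 T0
  A -> T0 T0
  B -> T0 X4 | T1 X3 | T2 T0
  C -> T1 S | T1 X5 | T2 T2
  T0 -> b
  T1 -> a
  T2 -> c
  X3 -> B T1
  X4 -> T2 S
  X5 -> T1 C
  X6 -> B T1
  X7 -> T2 S

CYK fill:
  [0..0]={T2}  "c"  orig:{}
  [1..1]={T1}  "a"  orig:{}
  [2..2]={T1}  "a"  orig:{}
  [3..3]={T2}  "c"  orig:{}
  [4..4]={T2}  "c"  orig:{}
  [0..1]=∅  "ca"
  [1..2]=∅  "aa"
  [2..3]={S}  "ac"
  [3..4]={C}  "cc"
  [0..2]=∅  "caa"
  [1..3]={C}  "aac"
  [2..4]={X5}  "acc"  orig:{}
  [0..3]={S}  "caac"
  [1..4]={C}  "aacc"
  [0..4]={S}  "caacc"

S ∈ T[0,4] ⇒ YES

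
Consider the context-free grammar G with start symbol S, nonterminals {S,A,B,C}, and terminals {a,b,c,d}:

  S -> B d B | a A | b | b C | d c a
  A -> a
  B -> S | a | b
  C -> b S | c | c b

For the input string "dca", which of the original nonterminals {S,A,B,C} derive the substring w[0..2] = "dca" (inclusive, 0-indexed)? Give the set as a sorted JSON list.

Convert to CNF:
  S -> B X6 | T0 X7 | T1 A | T2 C | b
  A -> a
  B -> B X4 | T0 X5 | T1 A | T2 C | a | b
  C -> T2 S | T3 T2 | c
  T0 -> d
  T1 -> a
  T2 -> b
  T3 -> c
  X4 -> T0 B
  X5 -> T3 T1
  X6 -> T0 B
  X7 -> T3 T1

CYK fill (cells [i..j] with 0 ≤ i ≤ j ≤ 2 only):
  [0..0]={T0}  "d"  orig:{}
  [1..1]={C,T3}  "c"  orig:{C}
  [2..2]={A,B,T1}  "a"  orig:{A,B}
  [0..1]=∅  "dc"
  [1..2]={X5,X7}  "ca"  orig:{}
  [0..2]={B,S}  "dca"

Original NTs in T[0,2] deriving "dca": ["B", "S"]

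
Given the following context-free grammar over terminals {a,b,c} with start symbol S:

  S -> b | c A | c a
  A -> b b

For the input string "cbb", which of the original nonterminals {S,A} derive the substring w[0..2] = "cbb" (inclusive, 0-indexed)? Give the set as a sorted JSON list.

Convert to CNF:
  S -> T1 A | T1 T2 | b
  A -> T0 T0
  T0 -> b
  T1 -> c
  T2 -> a

Fill CYK table bottom-up, restricted to cells inside w[0..2]:
  [0..0]={T1}  "c"  orig:{}
  [1..1]={S,T0}  "b"  orig:{S}
  [2..2]={S,T0}  "b"  orig:{S}
  [0..1]=∅  "cb"
  [1..2]={A}  "bb"
  [0..2]={S}  "cbb"

Original NTs in T[0,2] deriving "cbb": ["S"]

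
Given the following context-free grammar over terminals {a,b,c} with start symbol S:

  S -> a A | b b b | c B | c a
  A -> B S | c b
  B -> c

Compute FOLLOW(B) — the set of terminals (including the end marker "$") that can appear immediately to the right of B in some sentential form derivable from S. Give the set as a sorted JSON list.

Compute FIRST by fixpoint:
pass 1:
  A via A→c b: +{c}
  B via B→c: +{c}
  S via S→a A: +{a}
  S via S→b b b: +{b}
  S via S→c B: +{c}
  S: {a,b,c}  A: {c}  B: {c}
pass 2: — fixpoint
  S: {a,b,c}  A: {c}  B: {c}

FOLLOW iteration:
initialize: $ ∈ FOLLOW(S)
[1]
  A→B S: FOLLOW(B) ⊇ FIRST(S) = {a,b,c}; new: +{a,b,c}
  S→a A: FOLLOW(A) ⊇ FOLLOW(S) ⊇ {$}; new: +{$}
  S→c B: FOLLOW(B) ⊇ FOLLOW(S) ⊇ {$}; new: +{$}
  FOLLOW(S)={$}  FOLLOW(A)={$}  FOLLOW(B)={$,a,b,c}
[2] (stable)
  FOLLOW(S)={$}  FOLLOW(A)={$}  FOLLOW(B)={$,a,b,c}

FOLLOW(B) = ["$", "a", "b", "c"]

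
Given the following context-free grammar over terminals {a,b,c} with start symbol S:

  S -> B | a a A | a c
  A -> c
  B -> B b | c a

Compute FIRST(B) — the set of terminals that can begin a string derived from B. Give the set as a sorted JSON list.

Compute FIRST by fixpoint:
[1]
  A via A→c: +{c}
  B via B→c a: +{c}
  S via S→B: +{c}
  S via S→a a A: +{a}
  FIRST(S)={a,c}  FIRST(A)={c}  FIRST(B)={c}
[2] (no change)
  FIRST(S)={a,c}  FIRST(A)={c}  FIRST(B)={c}

FIRST(B) = ["c"]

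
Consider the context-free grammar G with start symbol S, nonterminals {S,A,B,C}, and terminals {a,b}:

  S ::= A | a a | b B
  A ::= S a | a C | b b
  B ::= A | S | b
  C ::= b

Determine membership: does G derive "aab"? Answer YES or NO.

Convert to CNF:
  S -> S T0 | T0 C | T0 T0 | T1 B | T1 T1
  A -> S T0 | T0 C | T1 T1
  B -> S T0 | T0 C | T0 T0 | T1 B | T1 T1 | b
  C -> b
  T0 -> a
  T1 -> b

Fill CYK table bottom-up:
  cell(0,0) a: {T0}  orig:{}
  cell(1,1) a: {T0}  orig:{}
  cell(2,2) b: {B,C,T1}  orig:{B,C}
  cell(0,1) aa: {B,S}
  cell(1,2) ab: {A,B,S}
  cell(0,2) aab: ∅

S ∉ T[0,2] ⇒ NO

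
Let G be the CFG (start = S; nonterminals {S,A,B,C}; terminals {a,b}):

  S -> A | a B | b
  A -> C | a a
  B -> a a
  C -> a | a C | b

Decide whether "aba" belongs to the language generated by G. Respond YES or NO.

CNF form of G:
  S -> T0 B | T0 C | T0 T0 | a | b
  A -> T0 C | T0 T0 | a | b
  B -> T0 T0
  C -> T0 C | a | b
  T0 -> a

CYK table (by increasing span):
  [0..0]={A,C,S,T0}  "a"  orig:{A,C,S}
  [1..1]={A,C,S}  "b"
  [2..2]={A,C,S,T0}  "a"  orig:{A,C,S}
  [0..1]={A,C,S}  "ab"
  [1..2]=∅  "ba"
  [0..2]=∅  "aba"

S ∉ T[0,2] ⇒ NO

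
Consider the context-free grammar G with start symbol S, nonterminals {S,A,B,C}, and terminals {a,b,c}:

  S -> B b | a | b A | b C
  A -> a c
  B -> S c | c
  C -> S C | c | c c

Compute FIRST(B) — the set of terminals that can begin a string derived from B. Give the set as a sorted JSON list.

Compute FIRST by fixpoint:
round 1:
  A via A→a c: +{a}
  B via B→c: +{c}
  C via C→c: +{c}
  S via S→B b: +{c}
  S via S→a: +{a}
  S via S→b A: +{b}
  FIRST[S]={a,b,c}  FIRST[A]={a}  FIRST[B]={c}  FIRST[C]={c}
round 2:
  B via B→S c: +{a,b}
  C via C→S C: +{a,b}
  FIRST[S]={a,b,c}  FIRST[A]={a}  FIRST[B]={a,b,c}  FIRST[C]={a,b,c}
round 3: (no change)
  FIRST[S]={a,b,c}  FIRST[A]={a}  FIRST[B]={a,b,c}  FIRST[C]={a,b,c}

FIRST(B) = ["a", "b", "c"]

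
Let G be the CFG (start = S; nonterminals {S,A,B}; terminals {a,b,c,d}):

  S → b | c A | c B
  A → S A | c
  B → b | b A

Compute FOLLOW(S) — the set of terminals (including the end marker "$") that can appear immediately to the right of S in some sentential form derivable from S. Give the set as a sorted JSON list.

Compute FIRST by fixpoint:
round 1:
  A via A→c: +{c}
  B via B→b: +{b}
  S via S→b: +{b}
  S via S→c A: +{c}
  FIRST[S]={b,c}  FIRST[A]={c}  FIRST[B]={b}
round 2:
  A via A→S A: +{b}
  FIRST[S]={b,c}  FIRST[A]={b,c}  FIRST[B]={b}
round 3: — fixpoint
  FIRST[S]={b,c}  FIRST[A]={b,c}  FIRST[B]={b}

FOLLOW iteration:
initialize: $ ∈ FOLLOW(S)
[1]
  A→S A: FOLLOW(S) ⊇ FIRST(A) = {b,c}; new: +{b,c}
  S→c A: FOLLOW(A) ⊇ FOLLOW(S) ⊇ {$,b,c}; new: +{$,b,c}
  S→c B: FOLLOW(B) ⊇ FOLLOW(S) ⊇ {$,b,c}; new: +{$,b,c}
  FOLLOW[S]={$,b,c}  FOLLOW[A]={$,b,c}  FOLLOW[B]={$,b,c}
[2] (stable)
  FOLLOW[S]={$,b,c}  FOLLOW[A]={$,b,c}  FOLLOW[B]={$,b,c}

FOLLOW(S) = ["$", "b", "c"]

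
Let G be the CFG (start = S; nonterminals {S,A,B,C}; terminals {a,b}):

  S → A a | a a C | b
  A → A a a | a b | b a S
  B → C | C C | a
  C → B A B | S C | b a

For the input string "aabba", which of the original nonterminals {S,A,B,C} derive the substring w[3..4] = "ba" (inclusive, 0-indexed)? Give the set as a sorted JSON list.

CNF form of G:
  S -> A T0 | T0 X6 | b
  A -> A X2 | T0 T1 | T1 X3
  B -> B X4 | C C | S C | T1 T0 | a
  C -> B X5 | S C | T1 T0
  T0 -> a
  T1 -> b
  X2 -> T0 T0
  X3 -> T0 S
  X4 -> A B
  X5 -> A B
  X6 -> T0 C

Fill CYK table bottom-up (cells [i..j] with 3 ≤ i ≤ j ≤ 4 only):
  cell(3,3) b: {S,T1}  orig:{S}
  cell(4,4) a: {B,T0}  orig:{B}
  cell(3,4) ba: {B,C}

Original NTs in T[3,4] deriving "ba": ["B", "C"]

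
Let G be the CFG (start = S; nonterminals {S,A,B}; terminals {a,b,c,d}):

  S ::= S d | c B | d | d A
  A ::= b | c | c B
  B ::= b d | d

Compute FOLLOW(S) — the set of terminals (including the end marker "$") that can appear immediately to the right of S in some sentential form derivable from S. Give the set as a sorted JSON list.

FIRST sets, iterate to fixpoint:
[1]
  A via A→b: +{b}
  A via A→c: +{c}
  B via B→b d: +{b}
  B via B→d: +{d}
  S via S→c B: +{c}
  S via S→d: +{d}
  FIRST[S]={c,d}  FIRST[A]={b,c}  FIRST[B]={b,d}
[2] done
  FIRST[S]={c,d}  FIRST[A]={b,c}  FIRST[B]={b,d}

Compute FOLLOW by fixpoint:
FOLLOW(S) := {$}
round 1:
  S→S d: FOLLOW(S) ⊇ FIRST(d) = {d}; new: +{d}
  S→c B: FOLLOW(B) ⊇ FOLLOW(S) ⊇ {$,d}; new: +{$,d}
  S→d A: FOLLOW(A) ⊇ FOLLOW(S) ⊇ {$,d}; new: +{$,d}
  FOLLOW[S]={$,d}  FOLLOW[A]={$,d}  FOLLOW[B]={$,d}
round 2: (stable)
  FOLLOW[S]={$,d}  FOLLOW[A]={$,d}  FOLLOW[B]={$,d}

FOLLOW(S) = ["$", "d"]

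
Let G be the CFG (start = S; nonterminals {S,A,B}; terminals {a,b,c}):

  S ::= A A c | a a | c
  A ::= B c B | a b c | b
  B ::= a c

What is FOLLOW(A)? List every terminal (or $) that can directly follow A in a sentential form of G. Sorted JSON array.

FIRST sets, iterate to fixpoint:
round 1:
  A via A→a b c: +{a}
  A via A→b: +{b}
  B via B→a c: +{a}
  S via S→A A c: +{a,b}
  S via S→c: +{c}
  S: {a,b,c}  A: {a,b}  B: {a}
round 2: — fixpoint
  S: {a,b,c}  A: {a,b}  B: {a}

FOLLOW iteration:
initialize: $ ∈ FOLLOW(S)
round 1:
  A→B c B: FOLLOW(B) ⊇ FIRST(c) = {c}; new: +{c}
  S→A A c: FOLLOW(A) ⊇ FIRST(A) = {a,b}; new: +{a,b}
  S→A A c: FOLLOW(A) ⊇ FIRST(c) = {c}; new: +{c}
  S: {$}  A: {a,b,c}  B: {c}
round 2:
  A→B c B: FOLLOW(B) ⊇ FOLLOW(A) ⊇ {a,b,c}; new: +{a,b}
  S: {$}  A: {a,b,c}  B: {a,b,c}
round 3: — fixpoint
  S: {$}  A: {a,b,c}  B: {a,b,c}

FOLLOW(A) = ["a", "b", "c"]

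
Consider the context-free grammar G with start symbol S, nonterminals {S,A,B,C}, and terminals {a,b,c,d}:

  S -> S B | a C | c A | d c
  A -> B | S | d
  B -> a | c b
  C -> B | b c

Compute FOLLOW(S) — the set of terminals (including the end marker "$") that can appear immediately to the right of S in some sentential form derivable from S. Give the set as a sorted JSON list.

FIRST iteration:
iter 1:
  A via A→d: +{d}
  B via B→a: +{a}
  B via B→c b: +{c}
  C via C→B: +{a,c}
  C via C→b c: +{b}
  S via S→a C: +{a}
  S via S→c A: +{c}
  S via S→d c: +{d}
  FIRST[S]={a,c,d}  FIRST[A]={d}  FIRST[B]={a,c}  FIRST[C]={a,b,c}
iter 2:
  A via A→B: +{a,c}
  FIRST[S]={a,c,d}  FIRST[A]={a,c,d}  FIRST[B]={a,c}  FIRST[C]={a,b,c}
iter 3: (stable)
  FIRST[S]={a,c,d}  FIRST[A]={a,c,d}  FIRST[B]={a,c}  FIRST[C]={a,b,c}

FOLLOW sets:
seed FOLLOW(S) with $
iter 1:
  S→S B: FOLLOW(S) ⊇ FIRST(B) = {a,c}; new: +{a,c}
  S→S B: FOLLOW(B) ⊇ FOLLOW(S) ⊇ {$,a,c}; new: +{$,a,c}
  S→a C: FOLLOW(C) ⊇ FOLLOW(S) ⊇ {$,a,c}; new: +{$,a,c}
  S→c A: FOLLOW(A) ⊇ FOLLOW(S) ⊇ {$,a,c}; new: +{$,a,c}
  S: {$,a,c}  A: {$,a,c}  B: {$,a,c}  C: {$,a,c}
iter 2: done
  S: {$,a,c}  A: {$,a,c}  B: {$,a,c}  C: {$,a,c}

FOLLOW(S) = ["$", "a", "c"]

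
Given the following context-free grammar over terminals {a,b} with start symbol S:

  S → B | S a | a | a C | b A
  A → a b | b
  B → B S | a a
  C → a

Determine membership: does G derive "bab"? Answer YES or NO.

CNF form of G:
  S -> B S | S T0 | T0 C | T0 T0 | T1 A | a
  A -> T0 T1 | b
  B -> B S | T0 T0
  C -> a
  T0 -> a
  T1 -> b

CYK table (by increasing span):
  T[0,0] 'b' = {A,T1}  orig:{A}
  T[1,1] 'a' = {C,S,T0}  orig:{C,S}
  T[2,2] 'b' = {A,T1}  orig:{A}
  T[0,1] 'ba' = ∅
  T[1,2] 'ab' = {A}
  T[0,2] 'bab' = {S}

S ∈ T[0,2] ⇒ YES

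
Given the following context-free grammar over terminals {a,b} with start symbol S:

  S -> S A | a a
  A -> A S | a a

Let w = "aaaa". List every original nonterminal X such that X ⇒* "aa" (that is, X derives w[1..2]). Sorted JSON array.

Convert to CNF:
  S -> S A | T0 T0
  A -> A S | T0 T0
  T0 -> a

Fill CYK table bottom-up (cells [i..j] with 1 ≤ i ≤ j ≤ 2 only):
  [1..1]={T0}  "a"  orig:{}
  [2..2]={T0}  "a"  orig:{}
  [1..2]={A,S}  "aa"

Original NTs in T[1,2] deriving "aa": ["A", "S"]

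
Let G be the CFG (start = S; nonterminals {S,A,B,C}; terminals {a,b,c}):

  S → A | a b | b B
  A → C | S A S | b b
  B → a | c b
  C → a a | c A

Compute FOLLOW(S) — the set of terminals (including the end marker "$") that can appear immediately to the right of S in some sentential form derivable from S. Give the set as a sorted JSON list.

Compute FIRST by fixpoint:
iter 1:
  A via A→b b: +{b}
  B via B→a: +{a}
  B via B→c b: +{c}
  C via C→a a: +{a}
  C via C→c A: +{c}
  S via S→A: +{b}
  S via S→a b: +{a}
  FIRST[S]={a,b}  FIRST[A]={b}  FIRST[B]={a,c}  FIRST[C]={a,c}
iter 2:
  A via A→C: +{a,c}
  S via S→A: +{c}
  FIRST[S]={a,b,c}  FIRST[A]={a,b,c}  FIRST[B]={a,c}  FIRST[C]={a,c}
iter 3: (no change)
  FIRST[S]={a,b,c}  FIRST[A]={a,b,c}  FIRST[B]={a,c}  FIRST[C]={a,c}

FOLLOW sets:
initialize: $ ∈ FOLLOW(S)
pass 1:
  A→S A S: FOLLOW(S) ⊇ FIRST(A) = {a,b,c}; new: +{a,b,c}
  A→S A S: FOLLOW(A) ⊇ FIRST(S) = {a,b,c}; new: +{a,b,c}
  S→A: FOLLOW(A) ⊇ FOLLOW(S) ⊇ {$,a,b,c}; new: +{$}
  S→b B: FOLLOW(B) ⊇ FOLLOW(S) ⊇ {$,a,b,c}; new: +{$,a,b,c}
  S: {$,a,b,c}  A: {$,a,b,c}  B: {$,a,b,c}  C: {}
pass 2:
  A→C: FOLLOW(C) ⊇ FOLLOW(A) ⊇ {$,a,b,c}; new: +{$,a,b,c}
  S: {$,a,b,c}  A: {$,a,b,c}  B: {$,a,b,c}  C: {$,a,b,c}
pass 3: (stable)
  S: {$,a,b,c}  A: {$,a,b,c}  B: {$,a,b,c}  C: {$,a,b,c}

FOLLOW(S) = ["$", "a", "b", "c"]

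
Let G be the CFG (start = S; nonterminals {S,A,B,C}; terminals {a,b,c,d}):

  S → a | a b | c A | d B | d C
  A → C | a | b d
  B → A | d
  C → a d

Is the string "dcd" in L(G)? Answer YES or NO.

CNF form of G:
  S -> T0 T2 | T1 B | T1 C | T3 A | a
  A -> T0 T1 | T2 T1 | a
  B -> T0 T1 | T2 T1 | a | d
  C -> T0 T1
  T0 -> a
  T1 -> d
  T2 -> b
  T3 -> c

CYK table (by increasing span):
  [0..0]={B,T1}  "d"  orig:{B}
  [1..1]={T3}  "c"  orig:{}
  [2..2]={B,T1}  "d"  orig:{B}
  [0..1]=∅  "dc"
  [1..2]=∅  "cd"
  [0..2]=∅  "dcd"

S ∉ T[0,2] ⇒ NO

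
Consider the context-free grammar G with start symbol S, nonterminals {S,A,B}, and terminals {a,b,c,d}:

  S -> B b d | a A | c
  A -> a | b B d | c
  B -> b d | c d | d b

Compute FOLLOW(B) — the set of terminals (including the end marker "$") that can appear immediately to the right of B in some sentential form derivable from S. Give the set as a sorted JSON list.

Compute FIRST by fixpoint:
iter 1:
  A via A→a: +{a}
  A via A→b B d: +{b}
  A via A→c: +{c}
  B via B→b d: +{b}
  B via B→c d: +{c}
  B via B→d b: +{d}
  S via S→B b d: +{b,c,d}
  S via S→a A: +{a}
  S: {a,b,c,d}  A: {a,b,c}  B: {b,c,d}
iter 2: done
  S: {a,b,c,d}  A: {a,b,c}  B: {b,c,d}

FOLLOW iteration:
FOLLOW(S) := {$}
round 1:
  A→b B d: FOLLOW(B) ⊇ FIRST(d) = {d}; new: +{d}
  S→B b d: FOLLOW(B) ⊇ FIRST(b) = {b}; new: +{b}
  S→a A: FOLLOW(A) ⊇ FOLLOW(S) ⊇ {$}; new: +{$}
  FOLLOW(S)={$}  FOLLOW(A)={$}  FOLLOW(B)={b,d}
round 2: (stable)
  FOLLOW(S)={$}  FOLLOW(A)={$}  FOLLOW(B)={b,d}

FOLLOW(B) = ["b", "d"]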